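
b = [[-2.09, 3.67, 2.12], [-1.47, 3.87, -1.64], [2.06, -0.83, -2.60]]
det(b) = -16.87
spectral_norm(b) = 6.28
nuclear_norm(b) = 10.73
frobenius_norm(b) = 7.34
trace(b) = -0.82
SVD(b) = [[-0.74, 0.22, 0.64],  [-0.56, -0.73, -0.39],  [0.38, -0.64, 0.67]] @ diag([6.279020074014371, 3.7291301272194604, 0.7202745340415294]) @ [[0.5, -0.82, -0.26], [-0.19, -0.40, 0.9], [0.84, 0.4, 0.36]]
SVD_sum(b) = [[-2.32, 3.82, 1.21], [-1.75, 2.89, 0.91], [1.2, -1.98, -0.63]] + [[-0.16, -0.33, 0.75], [0.52, 1.09, -2.46], [0.45, 0.96, -2.14]] + [[0.39, 0.18, 0.16], [-0.24, -0.11, -0.1], [0.40, 0.19, 0.17]]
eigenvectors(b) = [[(0.72+0j), 0.72-0.00j, -0.68+0.00j],[(0.65+0.13j), (0.65-0.13j), 0.03+0.00j],[(0.2-0.05j), (0.2+0.05j), (0.74+0j)]]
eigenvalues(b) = [(1.85+0.54j), (1.85-0.54j), (-4.53+0j)]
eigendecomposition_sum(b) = [[(-0.23+2.98j),1.35-3.88j,(-0.26+2.88j)], [-0.77+2.67j,1.95-3.28j,(-0.77+2.57j)], [(0.14+0.86j),0.11-1.20j,(0.13+0.84j)]] + [[(-0.23-2.98j),1.35+3.88j,-0.26-2.88j], [-0.77-2.67j,(1.95+3.28j),(-0.77-2.57j)], [(0.14-0.86j),0.11+1.20j,0.13-0.84j]] + [[-1.64-0.00j, 0.97-0.00j, 2.63+0.00j], [(0.06+0j), -0.04+0.00j, (-0.1-0j)], [1.78+0.00j, -1.06+0.00j, -2.85-0.00j]]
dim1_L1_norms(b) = [7.88, 6.98, 5.49]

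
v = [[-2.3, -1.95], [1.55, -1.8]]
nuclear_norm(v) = 5.39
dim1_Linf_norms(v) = [2.3, 1.8]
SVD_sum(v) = [[-2.32, -1.92], [0.04, 0.03]] + [[0.02, -0.03], [1.51, -1.83]]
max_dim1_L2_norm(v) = 3.02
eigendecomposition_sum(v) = [[-1.15+0.71j, (-0.98-1.16j)], [0.77+0.92j, (-0.9+1.01j)]] + [[(-1.15-0.71j), -0.98+1.16j], [0.77-0.92j, (-0.9-1.01j)]]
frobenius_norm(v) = 3.84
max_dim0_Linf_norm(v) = 2.3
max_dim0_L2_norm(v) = 2.77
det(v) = 7.16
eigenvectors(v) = [[0.75+0.00j, (0.75-0j)], [-0.10-0.66j, (-0.1+0.66j)]]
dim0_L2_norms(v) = [2.77, 2.65]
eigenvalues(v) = [(-2.05+1.72j), (-2.05-1.72j)]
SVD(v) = [[-1.00, 0.02], [0.02, 1.00]] @ diag([3.0155226062603533, 2.3752101825170686]) @ [[0.77,0.64], [0.64,-0.77]]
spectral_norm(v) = 3.02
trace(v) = -4.10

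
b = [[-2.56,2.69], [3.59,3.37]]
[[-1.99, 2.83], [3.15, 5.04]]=b @ [[0.83, 0.22],[0.05, 1.26]]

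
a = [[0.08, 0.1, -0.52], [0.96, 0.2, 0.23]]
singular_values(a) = [1.01, 0.53]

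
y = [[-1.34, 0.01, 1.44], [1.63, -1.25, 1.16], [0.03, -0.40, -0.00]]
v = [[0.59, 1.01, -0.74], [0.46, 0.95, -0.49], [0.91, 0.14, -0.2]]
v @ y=[[0.83, -0.96, 2.02], [0.92, -0.99, 1.76], [-1.0, -0.09, 1.47]]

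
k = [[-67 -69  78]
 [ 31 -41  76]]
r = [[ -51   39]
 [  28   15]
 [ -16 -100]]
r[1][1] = 15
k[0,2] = 78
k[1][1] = -41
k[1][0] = 31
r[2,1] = -100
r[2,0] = -16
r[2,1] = -100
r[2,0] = -16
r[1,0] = 28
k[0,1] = -69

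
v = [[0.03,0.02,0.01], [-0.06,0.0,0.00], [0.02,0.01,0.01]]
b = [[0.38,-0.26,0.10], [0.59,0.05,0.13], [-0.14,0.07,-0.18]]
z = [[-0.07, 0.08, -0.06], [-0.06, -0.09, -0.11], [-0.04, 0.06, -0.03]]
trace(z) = -0.19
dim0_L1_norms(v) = [0.11, 0.03, 0.02]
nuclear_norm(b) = 1.13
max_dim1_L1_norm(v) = 0.06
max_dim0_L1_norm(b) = 1.11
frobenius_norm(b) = 0.80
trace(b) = 0.25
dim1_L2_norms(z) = [0.12, 0.15, 0.08]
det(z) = -0.00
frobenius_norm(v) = 0.07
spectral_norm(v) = 0.07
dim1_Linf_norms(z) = [0.08, 0.11, 0.06]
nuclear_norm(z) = 0.30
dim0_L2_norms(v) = [0.07, 0.02, 0.01]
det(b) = -0.02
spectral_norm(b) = 0.75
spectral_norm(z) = 0.16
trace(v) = 0.04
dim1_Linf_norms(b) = [0.38, 0.59, 0.18]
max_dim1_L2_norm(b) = 0.61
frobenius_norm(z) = 0.21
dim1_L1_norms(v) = [0.06, 0.06, 0.04]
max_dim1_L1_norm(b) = 0.77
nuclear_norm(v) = 0.10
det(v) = 0.00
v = z @ b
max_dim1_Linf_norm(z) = 0.11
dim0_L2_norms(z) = [0.1, 0.13, 0.13]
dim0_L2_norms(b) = [0.72, 0.27, 0.24]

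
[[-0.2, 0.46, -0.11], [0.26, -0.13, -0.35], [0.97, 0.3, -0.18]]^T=[[-0.2, 0.26, 0.97],[0.46, -0.13, 0.3],[-0.11, -0.35, -0.18]]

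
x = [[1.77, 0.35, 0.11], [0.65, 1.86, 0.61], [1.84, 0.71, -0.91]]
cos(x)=[[-0.16, -0.31, -0.07],[-0.80, -0.29, -0.17],[-0.52, -0.32, 0.4]]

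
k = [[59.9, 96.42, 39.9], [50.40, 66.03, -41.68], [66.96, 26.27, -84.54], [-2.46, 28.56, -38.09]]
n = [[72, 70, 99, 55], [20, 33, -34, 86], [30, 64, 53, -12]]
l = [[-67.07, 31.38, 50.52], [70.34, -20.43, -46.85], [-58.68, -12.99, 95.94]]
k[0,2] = 39.9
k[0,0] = 59.9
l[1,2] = -46.85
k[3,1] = 28.56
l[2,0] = -58.68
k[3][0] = -2.46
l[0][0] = -67.07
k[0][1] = 96.42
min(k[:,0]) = -2.46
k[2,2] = -84.54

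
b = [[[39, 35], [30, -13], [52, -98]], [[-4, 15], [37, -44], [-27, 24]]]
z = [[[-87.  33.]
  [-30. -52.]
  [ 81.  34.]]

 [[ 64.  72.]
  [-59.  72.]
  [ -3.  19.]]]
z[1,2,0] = -3.0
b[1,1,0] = 37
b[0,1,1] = -13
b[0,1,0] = 30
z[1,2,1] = 19.0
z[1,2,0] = -3.0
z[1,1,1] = 72.0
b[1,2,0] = -27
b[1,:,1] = [15, -44, 24]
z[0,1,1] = -52.0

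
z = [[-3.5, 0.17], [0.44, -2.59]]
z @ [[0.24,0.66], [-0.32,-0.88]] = [[-0.89, -2.46], [0.93, 2.57]]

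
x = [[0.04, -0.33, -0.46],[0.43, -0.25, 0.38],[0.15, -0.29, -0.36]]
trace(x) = -0.57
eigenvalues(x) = [(-0.25+0.54j), (-0.25-0.54j), (-0.06+0j)]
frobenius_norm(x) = 0.97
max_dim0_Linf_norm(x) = 0.46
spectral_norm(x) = 0.75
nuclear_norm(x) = 1.42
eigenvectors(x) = [[(0.07-0.54j), (0.07+0.54j), (0.62+0j)],[(-0.72+0j), (-0.72-0j), 0.69+0.00j],[(-0.07-0.42j), (-0.07+0.42j), (-0.36+0j)]]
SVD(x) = [[0.74, -0.16, 0.65], [-0.31, -0.94, 0.13], [0.59, -0.30, -0.75]] @ diag([0.7541333435047701, 0.6157794928587669, 0.04688833958369783]) @ [[-0.02, -0.45, -0.89], [-0.74, 0.61, -0.29], [-0.67, -0.66, 0.35]]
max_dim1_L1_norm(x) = 1.06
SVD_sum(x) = [[-0.01, -0.25, -0.50], [0.01, 0.11, 0.21], [-0.01, -0.20, -0.40]] + [[0.07, -0.06, 0.03], [0.43, -0.35, 0.17], [0.14, -0.11, 0.05]] + [[-0.02, -0.02, 0.01], [-0.00, -0.00, 0.00], [0.02, 0.02, -0.01]]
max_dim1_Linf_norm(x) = 0.46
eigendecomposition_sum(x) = [[0.04+0.18j, (-0.16-0.11j), -0.25+0.10j], [0.23-0.08j, -0.12+0.23j, 0.17+0.32j], [0.07+0.13j, -0.15-0.05j, (-0.17+0.13j)]] + [[0.04-0.18j, -0.16+0.11j, -0.25-0.10j], [0.23+0.08j, -0.12-0.23j, (0.17-0.32j)], [(0.07-0.13j), -0.15+0.05j, (-0.17-0.13j)]] + [[(-0.03+0j), (-0.01+0j), 0.04-0.00j],[(-0.03+0j), -0.01+0.00j, 0.04-0.00j],[0.02-0.00j, -0j, -0.02+0.00j]]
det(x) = -0.02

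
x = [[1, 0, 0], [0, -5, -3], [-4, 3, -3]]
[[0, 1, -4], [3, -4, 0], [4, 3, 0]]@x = [[16, -17, 9], [3, 20, 12], [4, -15, -9]]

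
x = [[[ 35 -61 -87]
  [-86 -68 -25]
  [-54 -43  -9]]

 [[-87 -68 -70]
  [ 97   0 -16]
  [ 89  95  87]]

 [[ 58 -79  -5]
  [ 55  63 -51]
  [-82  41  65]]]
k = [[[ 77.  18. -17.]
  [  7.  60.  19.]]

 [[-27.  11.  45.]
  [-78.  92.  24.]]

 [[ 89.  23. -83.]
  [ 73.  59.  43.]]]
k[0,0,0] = 77.0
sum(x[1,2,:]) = 271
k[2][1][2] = 43.0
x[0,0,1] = -61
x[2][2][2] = 65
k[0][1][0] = 7.0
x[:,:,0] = [[35, -86, -54], [-87, 97, 89], [58, 55, -82]]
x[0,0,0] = 35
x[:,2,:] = [[-54, -43, -9], [89, 95, 87], [-82, 41, 65]]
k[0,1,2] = 19.0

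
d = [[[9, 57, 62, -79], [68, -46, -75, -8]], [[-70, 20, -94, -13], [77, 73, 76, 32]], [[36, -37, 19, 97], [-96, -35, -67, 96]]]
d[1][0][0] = -70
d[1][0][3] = -13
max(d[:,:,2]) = 76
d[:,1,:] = [[68, -46, -75, -8], [77, 73, 76, 32], [-96, -35, -67, 96]]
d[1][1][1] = 73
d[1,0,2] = -94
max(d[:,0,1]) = 57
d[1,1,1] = 73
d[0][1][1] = -46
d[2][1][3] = 96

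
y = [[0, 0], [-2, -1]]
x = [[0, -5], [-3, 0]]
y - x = [[0, 5], [1, -1]]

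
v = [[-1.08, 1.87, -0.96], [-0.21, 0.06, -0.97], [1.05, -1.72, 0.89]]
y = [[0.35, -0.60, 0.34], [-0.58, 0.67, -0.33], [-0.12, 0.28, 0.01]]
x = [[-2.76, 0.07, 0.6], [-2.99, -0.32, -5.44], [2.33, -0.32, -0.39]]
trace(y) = 1.03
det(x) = 4.51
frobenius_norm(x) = 7.23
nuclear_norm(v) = 4.14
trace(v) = -0.13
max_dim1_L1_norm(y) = 1.58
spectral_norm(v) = 3.28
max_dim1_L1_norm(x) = 8.75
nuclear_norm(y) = 1.50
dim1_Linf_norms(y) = [0.6, 0.67, 0.28]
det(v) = -0.10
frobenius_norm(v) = 3.38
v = x @ y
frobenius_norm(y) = 1.26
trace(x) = -3.47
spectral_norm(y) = 1.25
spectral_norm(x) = 6.36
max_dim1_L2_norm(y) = 0.95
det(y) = -0.02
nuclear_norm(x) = 10.01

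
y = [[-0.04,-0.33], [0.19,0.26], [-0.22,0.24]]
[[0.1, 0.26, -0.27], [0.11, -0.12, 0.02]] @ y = [[0.10, -0.03], [-0.03, -0.06]]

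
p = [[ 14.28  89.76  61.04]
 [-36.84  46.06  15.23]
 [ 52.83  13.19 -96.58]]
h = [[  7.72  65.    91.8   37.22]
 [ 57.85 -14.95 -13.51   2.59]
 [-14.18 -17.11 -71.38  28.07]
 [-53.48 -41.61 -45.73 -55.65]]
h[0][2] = 91.8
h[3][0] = -53.48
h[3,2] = -45.73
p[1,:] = [-36.84, 46.06, 15.23]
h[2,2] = -71.38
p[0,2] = 61.04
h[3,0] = -53.48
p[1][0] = -36.84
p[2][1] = 13.19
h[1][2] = -13.51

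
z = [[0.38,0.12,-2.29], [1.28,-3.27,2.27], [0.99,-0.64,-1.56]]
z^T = [[0.38, 1.28, 0.99],  [0.12, -3.27, -0.64],  [-2.29, 2.27, -1.56]]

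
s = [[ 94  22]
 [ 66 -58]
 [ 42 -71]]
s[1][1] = -58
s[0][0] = 94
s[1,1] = -58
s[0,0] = 94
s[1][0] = 66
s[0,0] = 94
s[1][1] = -58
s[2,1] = -71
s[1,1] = -58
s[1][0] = 66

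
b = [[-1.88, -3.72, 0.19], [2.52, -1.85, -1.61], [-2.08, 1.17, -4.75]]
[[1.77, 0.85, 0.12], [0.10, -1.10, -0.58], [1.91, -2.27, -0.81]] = b @ [[-0.38, -0.18, -0.08], [-0.30, -0.11, 0.02], [-0.31, 0.53, 0.21]]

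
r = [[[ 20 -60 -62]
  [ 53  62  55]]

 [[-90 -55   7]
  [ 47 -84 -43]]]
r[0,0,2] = -62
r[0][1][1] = 62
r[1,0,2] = 7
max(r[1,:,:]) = 47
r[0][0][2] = -62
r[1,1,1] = -84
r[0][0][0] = 20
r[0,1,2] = 55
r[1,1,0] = 47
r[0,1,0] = 53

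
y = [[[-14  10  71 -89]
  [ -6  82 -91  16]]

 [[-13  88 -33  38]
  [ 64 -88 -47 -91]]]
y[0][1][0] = -6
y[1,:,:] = [[-13, 88, -33, 38], [64, -88, -47, -91]]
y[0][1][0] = -6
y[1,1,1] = -88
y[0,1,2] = -91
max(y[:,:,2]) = 71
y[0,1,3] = 16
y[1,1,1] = -88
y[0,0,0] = -14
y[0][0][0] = -14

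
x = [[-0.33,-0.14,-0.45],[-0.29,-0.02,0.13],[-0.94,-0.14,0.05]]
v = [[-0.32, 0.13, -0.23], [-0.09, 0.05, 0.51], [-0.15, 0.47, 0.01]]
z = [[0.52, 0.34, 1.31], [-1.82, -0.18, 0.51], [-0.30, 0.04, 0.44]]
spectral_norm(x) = 1.06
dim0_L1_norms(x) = [1.56, 0.3, 0.63]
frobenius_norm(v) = 0.83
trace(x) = -0.30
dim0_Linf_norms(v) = [0.32, 0.47, 0.51]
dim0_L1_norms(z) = [2.64, 0.56, 2.26]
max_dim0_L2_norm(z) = 1.92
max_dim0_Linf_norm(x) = 0.94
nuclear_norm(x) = 1.53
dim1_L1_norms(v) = [0.68, 0.65, 0.63]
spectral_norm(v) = 0.57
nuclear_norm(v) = 1.36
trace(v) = -0.26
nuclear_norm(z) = 3.43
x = v @ z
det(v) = 0.07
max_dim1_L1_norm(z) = 2.51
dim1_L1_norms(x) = [0.92, 0.44, 1.13]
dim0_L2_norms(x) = [1.04, 0.2, 0.47]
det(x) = -0.00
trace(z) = 0.78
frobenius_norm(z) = 2.45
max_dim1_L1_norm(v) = 0.68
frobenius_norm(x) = 1.16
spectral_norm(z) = 1.95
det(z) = 0.00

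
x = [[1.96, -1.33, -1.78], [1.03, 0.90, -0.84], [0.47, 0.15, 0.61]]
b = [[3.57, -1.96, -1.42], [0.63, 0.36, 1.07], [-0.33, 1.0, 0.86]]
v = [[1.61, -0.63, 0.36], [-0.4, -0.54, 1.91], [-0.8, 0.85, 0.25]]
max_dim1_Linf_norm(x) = 1.96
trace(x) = 3.47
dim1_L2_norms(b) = [4.31, 1.29, 1.36]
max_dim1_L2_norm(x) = 2.96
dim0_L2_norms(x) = [2.26, 1.61, 2.06]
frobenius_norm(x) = 3.46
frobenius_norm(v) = 2.94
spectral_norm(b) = 4.44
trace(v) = 1.32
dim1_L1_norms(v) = [2.6, 2.85, 1.9]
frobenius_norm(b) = 4.70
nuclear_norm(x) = 5.20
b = v + x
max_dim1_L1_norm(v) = 2.85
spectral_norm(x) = 3.09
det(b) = -2.02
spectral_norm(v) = 2.08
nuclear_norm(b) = 6.27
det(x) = 3.16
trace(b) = 4.79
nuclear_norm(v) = 4.62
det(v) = -2.21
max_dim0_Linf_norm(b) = 3.57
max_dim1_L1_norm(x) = 5.07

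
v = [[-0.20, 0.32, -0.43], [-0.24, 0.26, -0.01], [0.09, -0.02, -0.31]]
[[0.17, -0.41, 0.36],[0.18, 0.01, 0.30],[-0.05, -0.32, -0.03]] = v @ [[-0.97, -0.1, -0.20], [-0.20, -0.01, 0.98], [-0.10, 0.99, -0.01]]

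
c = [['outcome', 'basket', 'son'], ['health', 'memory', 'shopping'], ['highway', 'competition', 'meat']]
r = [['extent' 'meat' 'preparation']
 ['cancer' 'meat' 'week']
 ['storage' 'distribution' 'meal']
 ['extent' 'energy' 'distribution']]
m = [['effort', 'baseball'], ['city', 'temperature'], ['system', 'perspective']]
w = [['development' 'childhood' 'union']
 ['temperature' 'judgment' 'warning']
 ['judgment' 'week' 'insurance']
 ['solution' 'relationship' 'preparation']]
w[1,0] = 'temperature'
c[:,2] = ['son', 'shopping', 'meat']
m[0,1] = 'baseball'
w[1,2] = 'warning'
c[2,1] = 'competition'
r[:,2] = ['preparation', 'week', 'meal', 'distribution']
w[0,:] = ['development', 'childhood', 'union']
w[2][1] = 'week'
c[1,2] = 'shopping'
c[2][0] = 'highway'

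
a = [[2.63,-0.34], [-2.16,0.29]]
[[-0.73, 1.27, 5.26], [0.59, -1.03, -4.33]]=a @ [[-0.43, 0.67, 1.91], [-1.17, 1.44, -0.70]]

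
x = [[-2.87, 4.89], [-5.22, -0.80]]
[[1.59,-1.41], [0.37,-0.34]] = x @[[-0.11,0.10], [0.26,-0.23]]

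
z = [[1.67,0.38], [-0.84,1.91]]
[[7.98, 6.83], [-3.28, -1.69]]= z@ [[4.7,3.9], [0.35,0.83]]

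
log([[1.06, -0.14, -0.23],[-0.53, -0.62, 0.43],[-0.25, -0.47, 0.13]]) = [[-0.44, -2.13, 1.41],  [-1.88, -7.38, 5.89],  [-2.23, -8.45, 5.64]]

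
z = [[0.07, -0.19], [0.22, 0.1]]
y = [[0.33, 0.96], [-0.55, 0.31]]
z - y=[[-0.26,-1.15], [0.77,-0.21]]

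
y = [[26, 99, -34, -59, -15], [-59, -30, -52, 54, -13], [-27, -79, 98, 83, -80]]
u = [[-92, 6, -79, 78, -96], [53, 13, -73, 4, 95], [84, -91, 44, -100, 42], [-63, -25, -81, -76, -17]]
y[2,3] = 83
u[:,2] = [-79, -73, 44, -81]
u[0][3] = 78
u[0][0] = -92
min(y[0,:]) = -59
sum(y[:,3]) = 78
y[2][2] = 98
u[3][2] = -81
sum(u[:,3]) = -94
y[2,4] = -80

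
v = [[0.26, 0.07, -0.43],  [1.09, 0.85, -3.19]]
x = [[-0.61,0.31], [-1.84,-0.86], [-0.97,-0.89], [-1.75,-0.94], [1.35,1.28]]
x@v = [[0.18,0.22,-0.73], [-1.42,-0.86,3.53], [-1.22,-0.82,3.26], [-1.48,-0.92,3.75], [1.75,1.18,-4.66]]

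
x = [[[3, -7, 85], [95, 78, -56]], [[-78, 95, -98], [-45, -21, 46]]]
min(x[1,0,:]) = -98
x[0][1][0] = 95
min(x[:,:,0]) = -78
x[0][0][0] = 3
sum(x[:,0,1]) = 88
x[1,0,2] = -98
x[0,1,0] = 95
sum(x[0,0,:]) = 81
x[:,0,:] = [[3, -7, 85], [-78, 95, -98]]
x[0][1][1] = 78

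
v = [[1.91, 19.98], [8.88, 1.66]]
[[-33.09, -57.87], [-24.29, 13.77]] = v@ [[-2.47, 2.13], [-1.42, -3.10]]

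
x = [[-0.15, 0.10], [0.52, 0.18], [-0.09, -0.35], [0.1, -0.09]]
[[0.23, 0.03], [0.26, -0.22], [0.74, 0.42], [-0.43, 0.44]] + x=[[0.08, 0.13], [0.78, -0.04], [0.65, 0.07], [-0.33, 0.35]]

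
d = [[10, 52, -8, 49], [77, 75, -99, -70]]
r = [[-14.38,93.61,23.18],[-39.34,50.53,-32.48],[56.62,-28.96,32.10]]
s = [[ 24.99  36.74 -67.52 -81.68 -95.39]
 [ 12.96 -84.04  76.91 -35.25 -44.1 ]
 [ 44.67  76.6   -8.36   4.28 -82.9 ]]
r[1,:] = [-39.34, 50.53, -32.48]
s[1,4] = -44.1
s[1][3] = -35.25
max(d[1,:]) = 77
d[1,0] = 77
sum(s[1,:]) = -73.52000000000001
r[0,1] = 93.61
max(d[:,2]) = -8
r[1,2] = -32.48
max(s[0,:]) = 36.74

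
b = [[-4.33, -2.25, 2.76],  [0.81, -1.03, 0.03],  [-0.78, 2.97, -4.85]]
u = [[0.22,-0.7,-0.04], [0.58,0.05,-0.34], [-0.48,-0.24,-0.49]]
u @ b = [[-1.49, 0.11, 0.78],  [-2.21, -2.37, 3.25],  [2.27, -0.13, 1.04]]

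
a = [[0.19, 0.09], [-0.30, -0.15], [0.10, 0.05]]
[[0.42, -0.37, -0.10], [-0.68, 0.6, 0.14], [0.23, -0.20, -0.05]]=a@[[1.59, -1.47, -1.55], [1.35, -1.05, 2.16]]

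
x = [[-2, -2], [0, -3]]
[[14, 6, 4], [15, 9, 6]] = x @ [[-2, 0, 0], [-5, -3, -2]]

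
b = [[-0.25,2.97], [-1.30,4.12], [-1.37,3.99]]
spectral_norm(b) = 6.70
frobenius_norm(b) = 6.73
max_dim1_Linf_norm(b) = 4.12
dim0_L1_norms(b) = [2.92, 11.08]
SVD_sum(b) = [[-0.79,2.82],[-1.16,4.16],[-1.14,4.06]] + [[0.54, 0.15], [-0.14, -0.04], [-0.23, -0.07]]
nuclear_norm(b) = 7.33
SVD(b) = [[0.44, -0.89], [0.64, 0.23], [0.63, 0.39]] @ diag([6.704625054745703, 0.6267398784792807]) @ [[-0.27, 0.96], [-0.96, -0.27]]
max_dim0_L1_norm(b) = 11.08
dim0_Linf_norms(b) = [1.37, 4.12]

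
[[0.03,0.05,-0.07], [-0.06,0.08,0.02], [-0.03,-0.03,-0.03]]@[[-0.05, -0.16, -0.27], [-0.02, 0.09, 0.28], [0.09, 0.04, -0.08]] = [[-0.01, -0.0, 0.01], [0.00, 0.02, 0.04], [-0.0, 0.0, 0.00]]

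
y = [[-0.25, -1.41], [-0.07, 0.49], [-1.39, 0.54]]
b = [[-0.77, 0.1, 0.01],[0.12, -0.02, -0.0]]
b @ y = [[0.17, 1.14], [-0.03, -0.18]]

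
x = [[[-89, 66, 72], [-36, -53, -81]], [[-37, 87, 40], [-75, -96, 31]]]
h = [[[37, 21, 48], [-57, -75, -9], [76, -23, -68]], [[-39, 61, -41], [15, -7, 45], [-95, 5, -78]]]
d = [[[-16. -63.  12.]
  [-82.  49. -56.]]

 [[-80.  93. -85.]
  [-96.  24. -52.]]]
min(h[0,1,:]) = -75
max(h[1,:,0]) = 15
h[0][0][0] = 37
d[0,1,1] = 49.0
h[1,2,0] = -95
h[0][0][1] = 21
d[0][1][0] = -82.0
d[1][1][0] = -96.0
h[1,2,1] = 5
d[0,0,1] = -63.0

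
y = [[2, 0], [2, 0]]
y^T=[[2, 2], [0, 0]]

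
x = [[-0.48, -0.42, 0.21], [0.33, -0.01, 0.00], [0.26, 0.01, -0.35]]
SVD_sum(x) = [[-0.52,-0.29,0.28], [0.2,0.11,-0.11], [0.28,0.16,-0.15]] + [[0.0, -0.1, -0.1], [0.00, -0.01, -0.01], [0.0, -0.17, -0.18]] + [[0.04,-0.03,0.03], [0.13,-0.12,0.12], [-0.03,0.02,-0.02]]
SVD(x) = [[-0.83, -0.49, -0.27], [0.33, -0.04, -0.94], [0.45, -0.87, 0.19]] @ diag([0.7886924718778551, 0.2824491435403418, 0.2197422720291349]) @ [[0.79, 0.44, -0.42], [-0.01, 0.70, 0.71], [-0.61, 0.56, -0.56]]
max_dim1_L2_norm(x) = 0.67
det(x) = -0.05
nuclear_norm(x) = 1.29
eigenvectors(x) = [[-0.30+0.52j, (-0.3-0.52j), (-0.53+0j)], [(0.65+0j), (0.65-0j), 0.34+0.00j], [0.21+0.42j, 0.21-0.42j, (0.78+0j)]]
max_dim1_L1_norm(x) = 1.11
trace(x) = -0.84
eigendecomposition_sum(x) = [[(-0.13+0.02j),  -0.11-0.14j,  (-0.04+0.08j)], [0.09+0.11j,  -0.07+0.18j,  0.09-0.01j], [-0.04+0.09j,  -0.14+0.01j,  0.03+0.06j]] + [[-0.13-0.02j, (-0.11+0.14j), (-0.04-0.08j)], [0.09-0.11j, (-0.07-0.18j), 0.09+0.01j], [(-0.04-0.09j), (-0.14-0.01j), (0.03-0.06j)]] + [[-0.23+0.00j, -0.19-0.00j, (0.28-0j)], [(0.15-0j), (0.12+0j), -0.18+0.00j], [(0.34-0j), 0.29+0.00j, -0.42+0.00j]]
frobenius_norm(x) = 0.87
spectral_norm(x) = 0.79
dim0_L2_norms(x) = [0.64, 0.42, 0.41]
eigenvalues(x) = [(-0.16+0.26j), (-0.16-0.26j), (-0.52+0j)]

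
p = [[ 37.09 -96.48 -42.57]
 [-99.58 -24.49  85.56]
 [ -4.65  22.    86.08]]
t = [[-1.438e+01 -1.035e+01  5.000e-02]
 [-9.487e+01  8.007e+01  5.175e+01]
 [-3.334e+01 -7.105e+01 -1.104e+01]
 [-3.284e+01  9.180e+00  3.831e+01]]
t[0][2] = 0.05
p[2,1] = 22.0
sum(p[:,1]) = -98.97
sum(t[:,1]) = 7.850000000000001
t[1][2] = 51.75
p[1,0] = -99.58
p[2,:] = [-4.65, 22.0, 86.08]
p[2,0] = -4.65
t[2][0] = -33.34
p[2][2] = 86.08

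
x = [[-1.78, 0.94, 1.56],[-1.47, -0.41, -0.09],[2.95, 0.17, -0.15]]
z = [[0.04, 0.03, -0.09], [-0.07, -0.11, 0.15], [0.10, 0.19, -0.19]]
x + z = [[-1.74,0.97,1.47],[-1.54,-0.52,0.06],[3.05,0.36,-0.34]]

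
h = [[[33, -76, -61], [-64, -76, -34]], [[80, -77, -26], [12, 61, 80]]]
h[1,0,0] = 80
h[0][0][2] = -61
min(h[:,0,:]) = -77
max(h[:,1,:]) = 80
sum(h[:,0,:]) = -127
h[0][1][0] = -64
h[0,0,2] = -61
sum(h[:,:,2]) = -41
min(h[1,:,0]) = 12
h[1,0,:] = [80, -77, -26]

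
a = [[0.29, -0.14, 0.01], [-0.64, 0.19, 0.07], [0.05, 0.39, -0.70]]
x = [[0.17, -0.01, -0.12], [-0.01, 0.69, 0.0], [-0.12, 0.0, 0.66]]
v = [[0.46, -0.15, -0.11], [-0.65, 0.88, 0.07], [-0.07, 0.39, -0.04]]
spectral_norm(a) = 0.81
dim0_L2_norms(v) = [0.8, 0.97, 0.14]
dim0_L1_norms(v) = [1.18, 1.42, 0.22]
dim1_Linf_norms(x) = [0.17, 0.69, 0.66]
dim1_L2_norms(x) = [0.21, 0.69, 0.67]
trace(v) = 1.30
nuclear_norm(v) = 1.57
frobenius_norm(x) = 0.98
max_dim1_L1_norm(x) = 0.78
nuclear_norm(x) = 1.52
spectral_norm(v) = 1.22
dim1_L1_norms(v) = [0.72, 1.6, 0.5]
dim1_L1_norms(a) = [0.44, 0.9, 1.14]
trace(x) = 1.52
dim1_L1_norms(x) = [0.3, 0.7, 0.78]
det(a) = 0.01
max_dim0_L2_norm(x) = 0.69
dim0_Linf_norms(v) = [0.65, 0.88, 0.11]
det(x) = 0.07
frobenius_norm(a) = 1.09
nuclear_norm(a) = 1.57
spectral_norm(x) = 0.69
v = x + a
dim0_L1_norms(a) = [0.98, 0.72, 0.78]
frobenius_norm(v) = 1.27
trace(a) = -0.22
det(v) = -0.00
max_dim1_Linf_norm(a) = 0.7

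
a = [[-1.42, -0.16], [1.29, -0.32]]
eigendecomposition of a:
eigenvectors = [[-0.55, 0.18], [0.83, -0.98]]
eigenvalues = [-1.18, -0.56]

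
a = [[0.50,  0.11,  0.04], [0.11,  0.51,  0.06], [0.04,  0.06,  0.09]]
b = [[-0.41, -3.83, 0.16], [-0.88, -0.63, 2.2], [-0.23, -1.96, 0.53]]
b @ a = [[-0.62,-1.99,-0.23], [-0.42,-0.29,0.12], [-0.31,-0.99,-0.08]]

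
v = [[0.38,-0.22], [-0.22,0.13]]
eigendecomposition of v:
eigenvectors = [[0.86,0.5], [-0.5,0.86]]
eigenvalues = [0.51, 0.0]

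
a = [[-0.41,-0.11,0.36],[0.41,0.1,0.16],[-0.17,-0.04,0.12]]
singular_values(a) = [0.66, 0.36, 0.0]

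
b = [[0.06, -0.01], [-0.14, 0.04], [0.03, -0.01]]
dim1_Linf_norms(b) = [0.06, 0.14, 0.03]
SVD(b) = [[-0.38, -0.91], [0.91, -0.32], [-0.20, 0.28]] @ diag([0.16079893318286556, 0.0066108310561026565]) @ [[-0.97, 0.26],[-0.26, -0.97]]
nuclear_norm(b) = 0.17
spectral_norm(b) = 0.16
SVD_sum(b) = [[0.06, -0.02],[-0.14, 0.04],[0.03, -0.01]] + [[0.0, 0.01], [0.0, 0.0], [-0.0, -0.0]]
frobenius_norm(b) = 0.16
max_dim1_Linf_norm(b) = 0.14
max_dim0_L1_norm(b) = 0.23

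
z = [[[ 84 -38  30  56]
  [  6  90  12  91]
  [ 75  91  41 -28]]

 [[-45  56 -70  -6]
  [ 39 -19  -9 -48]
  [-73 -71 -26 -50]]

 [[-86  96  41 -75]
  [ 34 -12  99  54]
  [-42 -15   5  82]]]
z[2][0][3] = -75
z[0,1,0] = 6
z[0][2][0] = 75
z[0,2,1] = 91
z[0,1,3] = 91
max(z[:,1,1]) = 90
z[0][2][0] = 75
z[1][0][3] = -6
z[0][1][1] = 90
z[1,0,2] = -70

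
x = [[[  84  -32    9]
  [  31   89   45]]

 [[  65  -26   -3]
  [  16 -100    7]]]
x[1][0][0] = 65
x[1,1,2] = 7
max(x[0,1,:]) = 89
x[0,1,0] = 31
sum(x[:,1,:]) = 88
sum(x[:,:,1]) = -69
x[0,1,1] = 89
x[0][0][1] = -32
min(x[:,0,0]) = 65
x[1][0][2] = -3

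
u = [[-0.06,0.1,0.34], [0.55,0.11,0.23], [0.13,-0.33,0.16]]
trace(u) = 0.21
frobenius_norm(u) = 0.81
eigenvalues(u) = [(-0.38+0j), (0.3+0.34j), (0.3-0.34j)]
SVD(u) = [[0.21, -0.23, 0.95], [0.94, -0.23, -0.26], [0.28, 0.95, 0.16]] @ diag([0.6336647988401993, 0.3610638255726331, 0.3408839048322247]) @ [[0.85, 0.05, 0.52], [0.02, -1.00, 0.06], [-0.52, 0.04, 0.85]]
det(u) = -0.08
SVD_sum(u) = [[0.11, 0.01, 0.07], [0.51, 0.03, 0.31], [0.15, 0.01, 0.09]] + [[-0.00,0.08,-0.00], [-0.00,0.08,-0.0], [0.01,-0.34,0.02]] + [[-0.17,0.01,0.28], [0.05,-0.0,-0.08], [-0.03,0.00,0.05]]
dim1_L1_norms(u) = [0.5, 0.89, 0.62]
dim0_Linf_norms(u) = [0.55, 0.33, 0.34]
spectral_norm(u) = 0.63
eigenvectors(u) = [[(-0.69+0j), 0.30+0.23j, (0.3-0.23j)], [(0.54+0j), (0.74+0j), (0.74-0j)], [0.49+0.00j, (-0.13+0.54j), -0.13-0.54j]]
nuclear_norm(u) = 1.34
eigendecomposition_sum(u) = [[-0.23+0.00j, 0.11+0.00j, 0.10-0.00j], [0.18-0.00j, (-0.09-0j), (-0.07+0j)], [0.16-0.00j, -0.08-0.00j, -0.07+0.00j]] + [[(0.08+0.05j), (-0.01+0.09j), 0.12-0.03j], [(0.19-0.02j), (0.1+0.15j), (0.15-0.19j)], [-0.02+0.14j, -0.13+0.05j, (0.11+0.15j)]] + [[0.08-0.05j, -0.01-0.09j, 0.12+0.03j], [(0.19+0.02j), (0.1-0.15j), (0.15+0.19j)], [(-0.02-0.14j), (-0.13-0.05j), (0.11-0.15j)]]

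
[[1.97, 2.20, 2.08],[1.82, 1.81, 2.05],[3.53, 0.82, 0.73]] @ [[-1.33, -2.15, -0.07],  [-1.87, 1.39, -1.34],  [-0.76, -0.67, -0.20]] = [[-8.31,  -2.57,  -3.5], [-7.36,  -2.77,  -2.96], [-6.78,  -6.94,  -1.49]]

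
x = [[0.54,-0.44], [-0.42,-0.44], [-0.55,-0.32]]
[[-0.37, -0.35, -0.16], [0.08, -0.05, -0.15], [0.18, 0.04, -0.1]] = x@[[-0.47,-0.31,-0.02], [0.26,0.42,0.35]]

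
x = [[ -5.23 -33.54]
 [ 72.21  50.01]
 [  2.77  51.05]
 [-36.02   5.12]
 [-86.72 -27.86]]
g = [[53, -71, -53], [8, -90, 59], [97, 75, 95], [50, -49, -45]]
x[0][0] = -5.23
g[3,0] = 50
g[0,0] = 53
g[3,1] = -49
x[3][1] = 5.12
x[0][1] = -33.54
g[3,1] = -49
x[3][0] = -36.02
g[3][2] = -45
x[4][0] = -86.72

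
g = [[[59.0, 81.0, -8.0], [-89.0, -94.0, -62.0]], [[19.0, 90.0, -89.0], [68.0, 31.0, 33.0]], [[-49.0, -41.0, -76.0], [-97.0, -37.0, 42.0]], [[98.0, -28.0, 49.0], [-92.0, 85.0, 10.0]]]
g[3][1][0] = -92.0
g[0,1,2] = -62.0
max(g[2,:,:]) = 42.0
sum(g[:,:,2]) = -101.0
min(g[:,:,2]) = -89.0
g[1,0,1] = 90.0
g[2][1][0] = -97.0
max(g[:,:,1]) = 90.0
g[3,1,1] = 85.0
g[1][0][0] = 19.0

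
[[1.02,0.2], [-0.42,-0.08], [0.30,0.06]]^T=[[1.02, -0.42, 0.3], [0.2, -0.08, 0.06]]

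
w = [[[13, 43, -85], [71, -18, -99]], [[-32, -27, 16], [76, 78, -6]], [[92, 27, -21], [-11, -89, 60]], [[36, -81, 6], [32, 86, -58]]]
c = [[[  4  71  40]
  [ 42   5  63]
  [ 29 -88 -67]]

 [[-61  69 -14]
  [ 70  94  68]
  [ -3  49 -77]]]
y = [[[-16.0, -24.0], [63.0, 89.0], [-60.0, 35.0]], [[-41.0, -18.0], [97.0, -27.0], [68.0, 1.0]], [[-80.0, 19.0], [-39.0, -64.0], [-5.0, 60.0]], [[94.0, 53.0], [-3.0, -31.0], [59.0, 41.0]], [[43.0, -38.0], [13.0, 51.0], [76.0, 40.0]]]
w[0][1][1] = -18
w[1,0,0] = -32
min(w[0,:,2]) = -99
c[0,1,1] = 5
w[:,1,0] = [71, 76, -11, 32]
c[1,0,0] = -61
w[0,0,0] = 13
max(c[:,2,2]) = -67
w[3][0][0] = 36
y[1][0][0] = -41.0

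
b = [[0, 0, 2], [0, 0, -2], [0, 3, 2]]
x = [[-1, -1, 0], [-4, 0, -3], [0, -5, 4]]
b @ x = [[0, -10, 8], [0, 10, -8], [-12, -10, -1]]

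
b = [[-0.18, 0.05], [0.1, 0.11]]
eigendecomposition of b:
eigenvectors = [[-0.95,-0.16], [0.31,-0.99]]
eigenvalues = [-0.2, 0.13]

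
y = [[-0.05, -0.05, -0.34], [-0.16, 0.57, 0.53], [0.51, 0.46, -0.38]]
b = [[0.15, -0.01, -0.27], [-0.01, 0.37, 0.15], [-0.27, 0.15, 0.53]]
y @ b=[[0.08, -0.07, -0.17],  [-0.17, 0.29, 0.41],  [0.17, 0.11, -0.27]]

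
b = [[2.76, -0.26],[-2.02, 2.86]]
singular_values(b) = [4.09, 1.8]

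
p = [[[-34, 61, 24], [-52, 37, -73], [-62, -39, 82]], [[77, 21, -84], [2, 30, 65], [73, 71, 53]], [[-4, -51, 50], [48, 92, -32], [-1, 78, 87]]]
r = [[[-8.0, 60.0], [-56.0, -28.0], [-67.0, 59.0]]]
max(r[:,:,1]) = 60.0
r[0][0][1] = 60.0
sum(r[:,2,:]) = -8.0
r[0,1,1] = -28.0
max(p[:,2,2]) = 87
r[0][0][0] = -8.0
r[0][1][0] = -56.0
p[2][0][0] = -4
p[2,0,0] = -4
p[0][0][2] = 24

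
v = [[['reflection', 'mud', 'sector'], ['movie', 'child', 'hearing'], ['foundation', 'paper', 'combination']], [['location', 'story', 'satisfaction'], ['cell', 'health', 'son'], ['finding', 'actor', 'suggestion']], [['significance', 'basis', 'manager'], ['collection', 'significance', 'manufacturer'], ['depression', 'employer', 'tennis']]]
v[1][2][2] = 'suggestion'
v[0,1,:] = ['movie', 'child', 'hearing']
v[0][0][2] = 'sector'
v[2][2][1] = 'employer'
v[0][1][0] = 'movie'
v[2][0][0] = 'significance'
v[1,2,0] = 'finding'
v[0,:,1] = ['mud', 'child', 'paper']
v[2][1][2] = 'manufacturer'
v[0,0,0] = 'reflection'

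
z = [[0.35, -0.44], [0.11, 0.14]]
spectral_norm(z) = 0.56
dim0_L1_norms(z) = [0.46, 0.58]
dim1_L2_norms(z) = [0.56, 0.18]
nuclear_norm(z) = 0.74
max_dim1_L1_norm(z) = 0.79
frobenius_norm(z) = 0.59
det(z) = 0.10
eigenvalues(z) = [(0.25+0.19j), (0.25-0.19j)]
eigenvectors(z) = [[(-0.89+0j), -0.89-0.00j], [(-0.21+0.39j), -0.21-0.39j]]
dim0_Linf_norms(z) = [0.35, 0.44]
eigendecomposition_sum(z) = [[(0.18+0.03j), (-0.22+0.28j)], [0.06-0.07j, 0.07+0.16j]] + [[0.18-0.03j, (-0.22-0.28j)],  [0.06+0.07j, (0.07-0.16j)]]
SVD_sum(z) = [[0.34,-0.45], [-0.03,0.04]] + [[0.01, 0.01], [0.14, 0.10]]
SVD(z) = [[-1.00, 0.08], [0.08, 1.0]] @ diag([0.5638830093701372, 0.1727308650579785]) @ [[-0.60, 0.80], [0.80, 0.60]]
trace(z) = 0.49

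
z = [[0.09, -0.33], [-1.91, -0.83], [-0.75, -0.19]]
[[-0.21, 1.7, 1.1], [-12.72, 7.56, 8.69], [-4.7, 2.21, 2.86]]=z@[[5.71,-1.54,-2.77],[2.18,-5.57,-4.10]]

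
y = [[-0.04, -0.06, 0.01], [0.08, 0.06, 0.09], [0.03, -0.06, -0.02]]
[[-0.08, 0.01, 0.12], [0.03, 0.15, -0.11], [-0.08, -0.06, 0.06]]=y@[[-0.26, -0.27, -0.64], [1.39, 0.36, -1.46], [-0.35, 1.71, 0.37]]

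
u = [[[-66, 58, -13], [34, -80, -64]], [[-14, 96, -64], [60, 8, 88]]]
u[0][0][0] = -66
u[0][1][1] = -80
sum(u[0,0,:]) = -21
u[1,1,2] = 88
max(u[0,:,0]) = 34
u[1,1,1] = 8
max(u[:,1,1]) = 8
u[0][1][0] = 34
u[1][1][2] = 88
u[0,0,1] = 58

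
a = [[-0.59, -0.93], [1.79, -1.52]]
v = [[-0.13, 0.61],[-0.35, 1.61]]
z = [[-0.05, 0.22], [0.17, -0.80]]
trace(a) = -2.11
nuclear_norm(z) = 0.85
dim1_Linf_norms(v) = [0.61, 1.61]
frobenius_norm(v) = 1.76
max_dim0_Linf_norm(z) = 0.8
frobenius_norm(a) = 2.59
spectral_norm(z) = 0.85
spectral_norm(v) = 1.76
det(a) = 2.56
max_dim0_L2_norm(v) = 1.72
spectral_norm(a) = 2.35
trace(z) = -0.85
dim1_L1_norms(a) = [1.52, 3.31]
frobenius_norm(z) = 0.85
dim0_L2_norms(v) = [0.37, 1.72]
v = a @ z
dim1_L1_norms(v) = [0.74, 1.96]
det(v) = 0.00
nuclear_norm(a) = 3.44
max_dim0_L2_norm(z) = 0.83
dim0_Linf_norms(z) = [0.17, 0.8]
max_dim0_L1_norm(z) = 1.02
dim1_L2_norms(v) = [0.62, 1.65]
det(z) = 0.00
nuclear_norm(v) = 1.76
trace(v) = 1.48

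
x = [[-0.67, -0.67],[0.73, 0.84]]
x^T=[[-0.67, 0.73], [-0.67, 0.84]]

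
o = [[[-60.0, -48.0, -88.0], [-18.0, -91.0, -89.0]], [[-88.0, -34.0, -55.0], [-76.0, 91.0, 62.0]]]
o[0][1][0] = -18.0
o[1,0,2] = -55.0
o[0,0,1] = -48.0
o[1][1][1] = 91.0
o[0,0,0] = -60.0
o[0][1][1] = -91.0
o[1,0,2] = -55.0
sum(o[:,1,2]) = -27.0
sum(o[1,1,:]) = 77.0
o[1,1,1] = 91.0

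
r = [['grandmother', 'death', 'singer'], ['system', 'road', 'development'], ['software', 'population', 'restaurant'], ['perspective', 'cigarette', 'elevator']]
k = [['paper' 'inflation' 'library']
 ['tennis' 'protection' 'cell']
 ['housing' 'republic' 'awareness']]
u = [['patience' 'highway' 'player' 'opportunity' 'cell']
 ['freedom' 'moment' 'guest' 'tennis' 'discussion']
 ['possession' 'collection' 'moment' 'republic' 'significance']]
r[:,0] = ['grandmother', 'system', 'software', 'perspective']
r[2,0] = 'software'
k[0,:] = ['paper', 'inflation', 'library']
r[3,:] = ['perspective', 'cigarette', 'elevator']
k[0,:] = ['paper', 'inflation', 'library']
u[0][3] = 'opportunity'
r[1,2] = 'development'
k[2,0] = 'housing'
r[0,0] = 'grandmother'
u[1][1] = 'moment'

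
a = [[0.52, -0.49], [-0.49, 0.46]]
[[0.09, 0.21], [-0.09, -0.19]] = a @[[-0.0, -0.01], [-0.19, -0.43]]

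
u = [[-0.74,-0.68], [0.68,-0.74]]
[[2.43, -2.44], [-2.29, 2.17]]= u@ [[-3.32, 3.25], [0.04, 0.05]]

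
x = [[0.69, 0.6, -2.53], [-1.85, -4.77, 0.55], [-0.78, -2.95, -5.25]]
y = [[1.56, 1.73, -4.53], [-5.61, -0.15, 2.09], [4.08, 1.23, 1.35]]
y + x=[[2.25, 2.33, -7.06], [-7.46, -4.92, 2.64], [3.3, -1.72, -3.90]]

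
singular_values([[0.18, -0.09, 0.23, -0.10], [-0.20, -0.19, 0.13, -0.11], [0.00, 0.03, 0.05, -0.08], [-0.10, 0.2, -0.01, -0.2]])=[0.36, 0.32, 0.27, 0.0]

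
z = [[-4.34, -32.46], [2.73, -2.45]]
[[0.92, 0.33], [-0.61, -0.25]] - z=[[5.26, 32.79],[-3.34, 2.20]]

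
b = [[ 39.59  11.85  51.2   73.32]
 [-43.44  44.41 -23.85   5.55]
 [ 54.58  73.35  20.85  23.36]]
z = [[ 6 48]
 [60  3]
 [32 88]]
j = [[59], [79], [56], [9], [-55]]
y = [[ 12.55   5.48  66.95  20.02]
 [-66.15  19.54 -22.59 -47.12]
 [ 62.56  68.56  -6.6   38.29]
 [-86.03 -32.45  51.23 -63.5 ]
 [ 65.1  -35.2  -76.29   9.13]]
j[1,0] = 79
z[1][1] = 3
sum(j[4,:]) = -55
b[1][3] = 5.55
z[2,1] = 88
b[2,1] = 73.35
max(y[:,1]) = 68.56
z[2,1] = 88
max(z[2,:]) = 88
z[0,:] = [6, 48]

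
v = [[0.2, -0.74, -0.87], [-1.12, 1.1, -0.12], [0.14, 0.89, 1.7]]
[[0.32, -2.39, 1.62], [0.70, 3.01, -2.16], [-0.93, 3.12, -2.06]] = v@ [[-0.4, 0.38, 0.55],  [0.16, 3.14, -1.46],  [-0.6, 0.16, -0.49]]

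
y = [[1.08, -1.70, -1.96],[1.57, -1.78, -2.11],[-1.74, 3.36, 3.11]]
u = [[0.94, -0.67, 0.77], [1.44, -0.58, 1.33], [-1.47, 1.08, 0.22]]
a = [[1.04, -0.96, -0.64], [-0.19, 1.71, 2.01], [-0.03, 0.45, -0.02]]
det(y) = -0.53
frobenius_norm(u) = 3.08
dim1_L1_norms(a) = [2.64, 3.91, 0.5]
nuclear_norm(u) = 4.19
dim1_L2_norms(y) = [2.81, 3.18, 4.9]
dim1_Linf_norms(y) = [1.96, 2.11, 3.36]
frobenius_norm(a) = 3.10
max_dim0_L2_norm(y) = 4.24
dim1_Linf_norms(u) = [0.94, 1.44, 1.47]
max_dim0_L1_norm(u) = 3.85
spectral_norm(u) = 2.85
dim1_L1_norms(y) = [4.74, 5.46, 8.21]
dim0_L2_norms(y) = [2.58, 4.17, 4.24]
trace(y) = 2.41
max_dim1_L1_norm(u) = 3.35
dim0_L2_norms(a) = [1.06, 2.01, 2.11]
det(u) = 0.59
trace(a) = 2.73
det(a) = -0.89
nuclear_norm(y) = 7.13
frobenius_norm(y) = 6.48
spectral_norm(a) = 2.94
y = u @ a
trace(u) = 0.58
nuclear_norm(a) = 4.19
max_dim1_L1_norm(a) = 3.91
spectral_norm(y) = 6.46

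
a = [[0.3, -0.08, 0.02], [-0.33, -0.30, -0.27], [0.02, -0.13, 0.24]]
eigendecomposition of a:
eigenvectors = [[0.11, 0.63, -0.50], [0.97, -0.53, -0.12], [0.2, 0.56, 0.86]]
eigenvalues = [-0.39, 0.38, 0.25]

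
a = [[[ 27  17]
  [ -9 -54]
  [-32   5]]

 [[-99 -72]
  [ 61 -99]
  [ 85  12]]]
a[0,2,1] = 5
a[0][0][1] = 17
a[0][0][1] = 17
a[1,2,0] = 85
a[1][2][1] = 12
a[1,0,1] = -72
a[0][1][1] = -54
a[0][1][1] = -54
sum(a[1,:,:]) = -112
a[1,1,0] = 61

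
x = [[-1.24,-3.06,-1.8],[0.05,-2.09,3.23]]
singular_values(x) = [3.88, 3.72]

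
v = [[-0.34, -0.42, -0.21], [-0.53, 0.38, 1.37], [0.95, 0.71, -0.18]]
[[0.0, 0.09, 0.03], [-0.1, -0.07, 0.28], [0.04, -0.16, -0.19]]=v @ [[0.06, 0.01, -0.17], [-0.04, -0.23, -0.01], [-0.04, 0.02, 0.14]]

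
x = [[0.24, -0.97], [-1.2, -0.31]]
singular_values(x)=[1.24, 1.0]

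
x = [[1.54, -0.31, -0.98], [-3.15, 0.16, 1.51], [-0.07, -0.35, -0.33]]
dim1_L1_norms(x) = [2.83, 4.82, 0.75]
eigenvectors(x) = [[0.51, -0.46, 0.28], [-0.85, -0.23, -0.69], [0.12, -0.86, 0.66]]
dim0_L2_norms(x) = [3.51, 0.49, 1.83]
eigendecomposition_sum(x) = [[1.81, -0.14, -0.92], [-3.03, 0.24, 1.54], [0.43, -0.03, -0.22]] + [[-0.26, -0.17, -0.06],  [-0.13, -0.08, -0.03],  [-0.50, -0.31, -0.11]] + [[-0.00, -0.0, 0.0], [0.01, 0.00, -0.0], [-0.01, -0.00, 0.00]]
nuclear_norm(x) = 4.50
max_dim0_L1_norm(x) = 4.76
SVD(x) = [[-0.46,  -0.44,  -0.77], [0.88,  -0.26,  -0.39], [-0.03,  -0.86,  0.51]] @ diag([3.9486197126837417, 0.5486339664529186, 0.0017707228740153316]) @ [[-0.89, 0.07, 0.46], [0.36, 0.72, 0.59], [0.28, -0.69, 0.67]]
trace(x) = 1.37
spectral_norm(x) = 3.95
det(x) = -0.00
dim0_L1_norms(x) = [4.76, 0.82, 2.82]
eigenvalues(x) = [1.82, -0.46, 0.0]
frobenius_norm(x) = 3.99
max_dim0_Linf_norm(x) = 3.15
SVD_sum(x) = [[1.63, -0.14, -0.84], [-3.10, 0.26, 1.59], [0.1, -0.01, -0.05]] + [[-0.09, -0.17, -0.14], [-0.05, -0.1, -0.08], [-0.17, -0.34, -0.28]] + [[-0.0, 0.00, -0.0], [-0.0, 0.00, -0.0], [0.0, -0.0, 0.00]]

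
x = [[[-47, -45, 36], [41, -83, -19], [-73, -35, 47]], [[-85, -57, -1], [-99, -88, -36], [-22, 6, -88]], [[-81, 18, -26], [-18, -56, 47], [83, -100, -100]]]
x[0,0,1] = -45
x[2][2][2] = -100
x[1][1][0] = -99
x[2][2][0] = 83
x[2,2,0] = 83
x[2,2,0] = 83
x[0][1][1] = -83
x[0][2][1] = -35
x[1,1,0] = -99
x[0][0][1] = -45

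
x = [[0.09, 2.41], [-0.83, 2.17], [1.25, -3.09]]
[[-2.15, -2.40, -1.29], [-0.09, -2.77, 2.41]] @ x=[[0.19,  -6.40], [5.30,  -13.67]]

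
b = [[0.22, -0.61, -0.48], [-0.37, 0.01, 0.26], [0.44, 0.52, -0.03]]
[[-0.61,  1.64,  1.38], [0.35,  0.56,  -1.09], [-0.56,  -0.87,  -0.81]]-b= [[-0.83,  2.25,  1.86], [0.72,  0.55,  -1.35], [-1.00,  -1.39,  -0.78]]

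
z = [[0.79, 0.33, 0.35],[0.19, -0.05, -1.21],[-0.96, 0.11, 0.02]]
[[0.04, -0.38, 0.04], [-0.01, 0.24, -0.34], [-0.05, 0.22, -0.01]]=z @ [[0.05, -0.27, 0.0],[-0.02, -0.27, -0.18],[0.02, -0.23, 0.29]]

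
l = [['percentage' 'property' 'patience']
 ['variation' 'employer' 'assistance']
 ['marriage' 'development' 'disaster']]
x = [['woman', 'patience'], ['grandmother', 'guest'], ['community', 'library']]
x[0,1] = 'patience'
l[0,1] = 'property'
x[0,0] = 'woman'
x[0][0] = 'woman'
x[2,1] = 'library'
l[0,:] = ['percentage', 'property', 'patience']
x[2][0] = 'community'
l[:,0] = ['percentage', 'variation', 'marriage']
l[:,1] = ['property', 'employer', 'development']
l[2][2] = 'disaster'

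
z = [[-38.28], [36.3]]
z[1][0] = 36.3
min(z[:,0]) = -38.28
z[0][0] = -38.28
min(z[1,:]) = 36.3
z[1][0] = 36.3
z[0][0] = -38.28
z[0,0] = -38.28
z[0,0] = -38.28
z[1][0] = 36.3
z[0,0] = -38.28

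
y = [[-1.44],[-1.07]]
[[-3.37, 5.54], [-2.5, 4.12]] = y @[[2.34, -3.85]]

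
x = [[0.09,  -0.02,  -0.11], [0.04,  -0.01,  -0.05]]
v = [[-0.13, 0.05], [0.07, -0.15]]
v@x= [[-0.01, 0.0, 0.01], [0.0, 0.00, -0.0]]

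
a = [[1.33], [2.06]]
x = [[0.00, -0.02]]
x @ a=[[-0.04]]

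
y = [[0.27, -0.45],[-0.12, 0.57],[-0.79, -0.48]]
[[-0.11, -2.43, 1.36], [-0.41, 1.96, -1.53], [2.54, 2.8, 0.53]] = y @ [[-2.46, -5.0, 0.86], [-1.24, 2.39, -2.51]]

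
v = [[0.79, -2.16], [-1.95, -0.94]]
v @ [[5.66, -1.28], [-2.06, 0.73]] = [[8.92, -2.59], [-9.1, 1.81]]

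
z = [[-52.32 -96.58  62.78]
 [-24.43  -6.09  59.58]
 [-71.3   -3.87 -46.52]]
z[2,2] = -46.52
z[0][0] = -52.32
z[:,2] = [62.78, 59.58, -46.52]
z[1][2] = 59.58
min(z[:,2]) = -46.52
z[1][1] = -6.09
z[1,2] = 59.58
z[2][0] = -71.3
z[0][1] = -96.58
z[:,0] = [-52.32, -24.43, -71.3]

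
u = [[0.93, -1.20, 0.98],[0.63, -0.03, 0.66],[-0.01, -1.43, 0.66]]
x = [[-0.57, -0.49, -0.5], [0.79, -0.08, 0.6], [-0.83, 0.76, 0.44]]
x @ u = [[-0.83, 1.41, -1.21], [0.68, -1.80, 1.12], [-0.3, 0.34, -0.02]]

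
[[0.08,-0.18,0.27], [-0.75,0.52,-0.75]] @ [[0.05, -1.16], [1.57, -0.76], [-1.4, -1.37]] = [[-0.66, -0.33], [1.83, 1.5]]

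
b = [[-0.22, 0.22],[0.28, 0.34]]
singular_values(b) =[0.44, 0.31]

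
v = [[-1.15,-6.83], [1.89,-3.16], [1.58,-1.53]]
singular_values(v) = [7.68, 2.72]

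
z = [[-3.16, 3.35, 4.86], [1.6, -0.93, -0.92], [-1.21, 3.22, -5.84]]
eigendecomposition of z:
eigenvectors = [[-0.77+0.00j,(-0.77-0j),(0.76+0j)],  [(0.26+0.07j),(0.26-0.07j),(0.63+0j)],  [0.16-0.55j,(0.16+0.55j),0.17+0.00j]]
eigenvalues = [(-5.33+3.12j), (-5.33-3.12j), (0.74+0j)]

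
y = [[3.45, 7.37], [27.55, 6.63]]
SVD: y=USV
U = [[-0.19, -0.98], [-0.98, 0.19]]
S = [28.81, 6.25]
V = [[-0.96, -0.27], [0.27, -0.96]]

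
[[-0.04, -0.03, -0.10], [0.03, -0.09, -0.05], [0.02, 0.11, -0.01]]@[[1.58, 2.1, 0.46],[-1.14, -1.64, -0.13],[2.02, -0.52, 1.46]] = [[-0.23,0.02,-0.16],[0.05,0.24,-0.05],[-0.11,-0.13,-0.02]]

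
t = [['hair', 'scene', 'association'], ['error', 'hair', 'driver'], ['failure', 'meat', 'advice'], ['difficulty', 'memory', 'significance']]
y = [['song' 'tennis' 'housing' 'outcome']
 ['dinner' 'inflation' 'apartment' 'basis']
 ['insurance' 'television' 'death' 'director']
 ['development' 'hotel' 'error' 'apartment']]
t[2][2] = 'advice'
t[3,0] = 'difficulty'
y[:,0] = ['song', 'dinner', 'insurance', 'development']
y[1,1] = 'inflation'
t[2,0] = 'failure'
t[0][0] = 'hair'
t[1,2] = 'driver'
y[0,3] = 'outcome'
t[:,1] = ['scene', 'hair', 'meat', 'memory']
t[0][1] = 'scene'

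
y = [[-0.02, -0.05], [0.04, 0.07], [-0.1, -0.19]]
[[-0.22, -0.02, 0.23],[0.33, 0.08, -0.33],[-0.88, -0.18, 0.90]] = y @[[1.21, 4.70, -0.38],[3.98, -1.52, -4.54]]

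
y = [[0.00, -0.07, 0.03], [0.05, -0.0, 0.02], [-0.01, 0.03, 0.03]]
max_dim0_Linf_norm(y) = 0.07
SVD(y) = [[-0.95, -0.1, -0.29], [-0.16, 0.97, 0.19], [0.26, 0.23, -0.94]] @ diag([0.07893599197169407, 0.05347546816570304, 0.03885207170671253]) @ [[-0.14, 0.94, -0.30],[0.86, 0.26, 0.43],[0.49, -0.2, -0.85]]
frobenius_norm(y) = 0.10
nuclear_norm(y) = 0.17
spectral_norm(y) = 0.08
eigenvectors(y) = [[0.77+0.00j, (0.77-0j), -0.02+0.00j],[0.01-0.58j, 0.01+0.58j, (0.4+0j)],[-0.16+0.22j, (-0.16-0.22j), (0.92+0j)]]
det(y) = 0.00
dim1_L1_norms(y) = [0.1, 0.07, 0.07]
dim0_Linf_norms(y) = [0.05, 0.07, 0.03]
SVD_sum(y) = [[0.01, -0.07, 0.02], [0.00, -0.01, 0.0], [-0.00, 0.02, -0.01]] + [[-0.00, -0.00, -0.00],[0.04, 0.01, 0.02],[0.01, 0.00, 0.01]] + [[-0.01, 0.0, 0.01], [0.0, -0.0, -0.01], [-0.02, 0.01, 0.03]]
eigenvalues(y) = [(-0.01+0.06j), (-0.01-0.06j), (0.04+0j)]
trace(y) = 0.03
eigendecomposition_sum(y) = [[0.03j, -0.03-0.00j, 0.02+0.00j], [0.02+0.00j, (-0+0.03j), -0.01j], [-0.01-0.01j, 0.01-0.01j, (-0+0j)]] + [[0.00-0.03j, -0.03+0.00j, 0.02-0.00j], [(0.02-0j), -0.00-0.03j, 0.01j], [-0.01+0.01j, 0.01+0.01j, -0.00-0.00j]] + [[-0.00-0.00j, (-0+0j), (-0-0j)], [0.00+0.00j, 0.01-0.00j, 0.02+0.00j], [(0.01+0j), 0.01-0.00j, 0.04+0.00j]]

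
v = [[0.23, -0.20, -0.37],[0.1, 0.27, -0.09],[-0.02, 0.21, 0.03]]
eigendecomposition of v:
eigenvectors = [[0.83+0.00j, (0.83-0j), 0.80+0.00j],  [0.12-0.46j, (0.12+0.46j), -0.09+0.00j],  [-0.17-0.24j, (-0.17+0.24j), (0.6+0j)]]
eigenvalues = [(0.28+0.21j), (0.28-0.21j), (-0.03+0j)]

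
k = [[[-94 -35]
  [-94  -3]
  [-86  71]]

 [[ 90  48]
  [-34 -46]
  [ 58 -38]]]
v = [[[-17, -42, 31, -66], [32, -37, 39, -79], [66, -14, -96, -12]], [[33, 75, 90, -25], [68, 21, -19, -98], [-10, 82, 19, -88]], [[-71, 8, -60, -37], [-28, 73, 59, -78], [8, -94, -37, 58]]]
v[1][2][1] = 82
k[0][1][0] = -94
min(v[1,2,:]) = -88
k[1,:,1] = [48, -46, -38]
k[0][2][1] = 71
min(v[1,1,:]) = -98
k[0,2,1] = 71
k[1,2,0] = 58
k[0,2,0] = -86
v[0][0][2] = 31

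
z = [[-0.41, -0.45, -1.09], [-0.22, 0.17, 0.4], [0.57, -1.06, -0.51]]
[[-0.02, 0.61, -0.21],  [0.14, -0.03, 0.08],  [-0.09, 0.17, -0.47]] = z @ [[-0.36,-0.53,0.0], [-0.22,-0.34,0.44], [0.24,-0.22,0.01]]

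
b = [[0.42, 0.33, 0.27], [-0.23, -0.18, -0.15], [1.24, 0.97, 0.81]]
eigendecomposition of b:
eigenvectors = [[0.31, -0.47, -0.69], [-0.17, -0.12, 0.69], [0.93, 0.87, 0.23]]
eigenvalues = [1.04, 0.01, -0.0]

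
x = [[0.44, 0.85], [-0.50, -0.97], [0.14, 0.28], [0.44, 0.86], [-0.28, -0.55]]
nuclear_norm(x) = 1.88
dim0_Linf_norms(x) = [0.5, 0.97]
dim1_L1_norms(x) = [1.29, 1.47, 0.42, 1.3, 0.83]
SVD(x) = [[-0.51, 0.52], [0.58, -0.25], [-0.17, -0.63], [-0.51, -0.31], [0.33, 0.43]] @ diag([1.875918339632448, 0.005512080427655716]) @ [[-0.46, -0.89], [0.89, -0.46]]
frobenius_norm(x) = 1.88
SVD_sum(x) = [[0.44, 0.85],[-0.5, -0.97],[0.14, 0.28],[0.44, 0.86],[-0.28, -0.55]] + [[0.0, -0.00], [-0.00, 0.00], [-0.0, 0.00], [-0.00, 0.00], [0.0, -0.00]]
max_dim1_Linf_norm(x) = 0.97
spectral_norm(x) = 1.88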